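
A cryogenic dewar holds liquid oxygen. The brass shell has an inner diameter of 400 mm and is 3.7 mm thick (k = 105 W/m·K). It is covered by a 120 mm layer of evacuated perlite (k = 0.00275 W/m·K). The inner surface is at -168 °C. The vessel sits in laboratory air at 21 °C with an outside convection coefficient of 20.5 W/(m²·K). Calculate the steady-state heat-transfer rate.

Q ≈ 3.59 W

Each spherical layer contributes R = (1/r_i − 1/r_o)/(4πk):
R_brass shell = (1/0.2 − 1/0.2037)/(4π×105) = 6.883×10^-5 K/W
R_evacuated perlite = (1/0.2037 − 1/0.3237)/(4π×0.00275) = 52.66 K/W
R_outer film = 1/(h·4πr_o²) = 1/(20.5×4π×0.3237²) = 0.03705 K/W
R_total = 52.7 K/W
Q = ΔT/R_total = 189/52.7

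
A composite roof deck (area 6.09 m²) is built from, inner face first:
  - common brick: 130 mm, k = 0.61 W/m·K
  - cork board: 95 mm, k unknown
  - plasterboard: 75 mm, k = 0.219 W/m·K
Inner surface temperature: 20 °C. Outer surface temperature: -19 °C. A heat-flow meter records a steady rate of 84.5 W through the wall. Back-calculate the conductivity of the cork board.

Thermal resistances in series:
R_common brick = L/(kA) = 0.13/(0.61×6.09) = 0.03499 K/W
R_plasterboard = L/(kA) = 0.075/(0.219×6.09) = 0.05623 K/W
Sum of known resistances R_other = 0.09123 K/W
Total R = ΔT/Q = 39/84.5 = 0.4615 K/W
R_cork board = R_total − R_other = 0.3703 K/W
k = L/(R·A) = 0.095/(0.3703×6.09)

k ≈ 0.0421 W/(m·K)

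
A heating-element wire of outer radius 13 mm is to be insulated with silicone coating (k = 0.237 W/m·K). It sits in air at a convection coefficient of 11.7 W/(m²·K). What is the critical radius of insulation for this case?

For a cylinder r_cr = k/h = 0.237/11.7
r_cr = 20.3 mm; since the bare radius (13 mm) is below r_cr, adding a thin layer of insulation will *increase* heat loss.

r_cr ≈ 20.3 mm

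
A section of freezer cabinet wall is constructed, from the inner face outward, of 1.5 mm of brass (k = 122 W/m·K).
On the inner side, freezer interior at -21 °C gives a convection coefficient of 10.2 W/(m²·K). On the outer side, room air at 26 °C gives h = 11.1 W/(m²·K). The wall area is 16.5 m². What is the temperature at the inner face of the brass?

T ≈ 3.49 °C

Series thermal resistances:
R_inner film = 1/(h_i·A) = 1/(10.2×16.5) = 0.005942 K/W
R_brass = L/(kA) = 0.0015/(122×16.5) = 7.452×10^-7 K/W
R_outer film = 1/(h_o·A) = 1/(11.1×16.5) = 0.00546 K/W
R_total = 0.0114 K/W;  Q = ΔT/R_total = 47/0.0114 = 4122 W
T_interface = T_inner + Q·ΣR(inner→interface) = -21 + 4120×0.005942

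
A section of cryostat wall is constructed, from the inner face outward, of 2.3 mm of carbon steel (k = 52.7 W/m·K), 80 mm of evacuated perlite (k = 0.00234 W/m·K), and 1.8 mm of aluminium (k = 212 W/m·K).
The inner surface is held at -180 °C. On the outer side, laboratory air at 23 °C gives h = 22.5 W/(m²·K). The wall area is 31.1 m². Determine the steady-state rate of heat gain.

Series thermal resistances:
R_carbon steel = L/(kA) = 0.0023/(52.7×31.1) = 1.403×10^-6 K/W
R_evacuated perlite = L/(kA) = 0.08/(0.00234×31.1) = 1.099 K/W
R_aluminium = L/(kA) = 0.0018/(212×31.1) = 2.73×10^-7 K/W
R_outer film = 1/(h_o·A) = 1/(22.5×31.1) = 0.001429 K/W
R_total = 1.101 K/W
Q = ΔT / R_total = 203 / 1.101

Q ≈ 184 W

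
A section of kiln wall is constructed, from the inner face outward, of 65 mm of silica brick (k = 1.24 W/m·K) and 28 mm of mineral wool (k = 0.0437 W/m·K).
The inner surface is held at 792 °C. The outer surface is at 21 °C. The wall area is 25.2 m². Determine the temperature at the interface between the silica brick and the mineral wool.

T ≈ 734 °C

Thermal resistances in series:
R_silica brick = L/(kA) = 0.065/(1.24×25.2) = 0.00208 K/W
R_mineral wool = L/(kA) = 0.028/(0.0437×25.2) = 0.02543 K/W
R_total = 0.02751 K/W;  Q = ΔT/R_total = 771/0.02751 = 28030 W
T_interface = T_inner − Q·ΣR(inner→interface) = 792 − 28000×0.00208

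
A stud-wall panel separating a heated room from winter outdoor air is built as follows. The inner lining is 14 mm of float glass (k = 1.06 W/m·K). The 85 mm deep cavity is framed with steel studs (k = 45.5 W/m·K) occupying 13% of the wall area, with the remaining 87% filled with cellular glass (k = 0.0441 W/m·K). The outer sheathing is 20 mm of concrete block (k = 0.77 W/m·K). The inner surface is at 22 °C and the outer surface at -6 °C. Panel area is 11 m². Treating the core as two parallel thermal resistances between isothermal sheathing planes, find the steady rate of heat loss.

Sheathing layers in series; stud and cavity paths in parallel between them.
R_inner = 0.014/(1.06×11) = 0.001201 K/W
R_stud  = 0.085/(45.5×0.13×11) = 0.001306 K/W
R_cav   = 0.085/(0.0441×0.87×11) = 0.2014 K/W
1/R_core = 1/R_stud + 1/R_cav → R_core = 0.001298 K/W
R_outer = 0.02/(0.77×11) = 0.002361 K/W
R_total = 0.00486 K/W
Q = ΔT/R_total = 28/0.00486

Q ≈ 5760 W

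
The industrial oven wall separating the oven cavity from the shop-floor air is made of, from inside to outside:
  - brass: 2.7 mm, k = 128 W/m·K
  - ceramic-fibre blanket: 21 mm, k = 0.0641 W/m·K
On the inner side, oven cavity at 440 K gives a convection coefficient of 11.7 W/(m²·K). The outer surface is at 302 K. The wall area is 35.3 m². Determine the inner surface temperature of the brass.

Series thermal resistances:
R_inner film = 1/(h_i·A) = 1/(11.7×35.3) = 0.002421 K/W
R_brass = L/(kA) = 0.0027/(128×35.3) = 5.976×10^-7 K/W
R_ceramic-fibre blanket = L/(kA) = 0.021/(0.0641×35.3) = 0.009281 K/W
R_total = 0.0117 K/W;  Q = ΔT/R_total = 138/0.0117 = 11790 W
T_interface = T_inner − Q·ΣR(inner→interface) = 440 − 11800×0.002421

T ≈ 411 K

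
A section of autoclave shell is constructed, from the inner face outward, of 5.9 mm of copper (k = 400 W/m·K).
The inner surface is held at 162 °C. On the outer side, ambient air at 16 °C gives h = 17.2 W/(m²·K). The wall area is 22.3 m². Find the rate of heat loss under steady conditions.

Q ≈ 56000 W

Treating each layer as a thermal resistance in series:
R_copper = L/(kA) = 0.0059/(400×22.3) = 6.614×10^-7 K/W
R_outer film = 1/(h_o·A) = 1/(17.2×22.3) = 0.002607 K/W
R_total = 0.002608 K/W
Q = ΔT / R_total = 146 / 0.002608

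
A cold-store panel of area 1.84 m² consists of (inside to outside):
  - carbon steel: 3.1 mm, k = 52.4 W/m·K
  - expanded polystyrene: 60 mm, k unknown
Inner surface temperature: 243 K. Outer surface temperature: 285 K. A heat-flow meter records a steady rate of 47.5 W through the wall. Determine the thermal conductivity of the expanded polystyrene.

k ≈ 0.0369 W/(m·K)

Model the wall as resistances in series:
R_carbon steel = L/(kA) = 0.0031/(52.4×1.84) = 3.215×10^-5 K/W
Sum of known resistances R_other = 3.215×10^-5 K/W
Total R = ΔT/Q = 42/47.5 = 0.8842 K/W
R_expanded polystyrene = R_total − R_other = 0.8842 K/W
k = L/(R·A) = 0.06/(0.8842×1.84)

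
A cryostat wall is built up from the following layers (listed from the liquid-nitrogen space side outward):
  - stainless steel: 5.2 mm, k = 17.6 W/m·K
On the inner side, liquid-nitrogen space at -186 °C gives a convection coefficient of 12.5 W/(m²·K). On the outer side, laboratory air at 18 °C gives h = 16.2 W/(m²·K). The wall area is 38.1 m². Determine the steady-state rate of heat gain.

Q ≈ 54700 W

Using the resistance-network approach (series):
R_inner film = 1/(h_i·A) = 1/(12.5×38.1) = 0.0021 K/W
R_stainless steel = L/(kA) = 0.0052/(17.6×38.1) = 7.755×10^-6 K/W
R_outer film = 1/(h_o·A) = 1/(16.2×38.1) = 0.00162 K/W
R_total = 0.003728 K/W
Q = ΔT / R_total = 204 / 0.003728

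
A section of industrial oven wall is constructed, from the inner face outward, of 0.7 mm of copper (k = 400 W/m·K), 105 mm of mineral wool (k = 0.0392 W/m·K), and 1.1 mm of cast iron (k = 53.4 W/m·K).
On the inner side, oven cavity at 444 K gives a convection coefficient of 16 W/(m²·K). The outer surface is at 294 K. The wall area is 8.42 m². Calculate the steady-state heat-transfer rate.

Treating each layer as a thermal resistance in series:
R_inner film = 1/(h_i·A) = 1/(16×8.42) = 0.007423 K/W
R_copper = L/(kA) = 0.0007/(400×8.42) = 2.078×10^-7 K/W
R_mineral wool = L/(kA) = 0.105/(0.0392×8.42) = 0.3181 K/W
R_cast iron = L/(kA) = 0.0011/(53.4×8.42) = 2.446×10^-6 K/W
R_total = 0.3255 K/W
Q = ΔT / R_total = 150 / 0.3255

Q ≈ 461 W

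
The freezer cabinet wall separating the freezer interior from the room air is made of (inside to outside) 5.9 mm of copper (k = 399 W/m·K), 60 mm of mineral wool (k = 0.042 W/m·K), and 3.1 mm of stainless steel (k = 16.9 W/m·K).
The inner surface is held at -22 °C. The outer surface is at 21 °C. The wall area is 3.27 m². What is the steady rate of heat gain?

Q ≈ 98.4 W

Treating each layer as a thermal resistance in series:
R_copper = L/(kA) = 0.0059/(399×3.27) = 4.522×10^-6 K/W
R_mineral wool = L/(kA) = 0.06/(0.042×3.27) = 0.4369 K/W
R_stainless steel = L/(kA) = 0.0031/(16.9×3.27) = 5.61×10^-5 K/W
R_total = 0.4369 K/W
Q = ΔT / R_total = 43 / 0.4369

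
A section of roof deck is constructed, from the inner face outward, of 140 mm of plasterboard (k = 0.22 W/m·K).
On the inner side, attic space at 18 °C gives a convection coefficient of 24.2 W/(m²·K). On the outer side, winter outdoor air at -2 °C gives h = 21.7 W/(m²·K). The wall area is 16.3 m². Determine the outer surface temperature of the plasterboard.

Thermal resistances in series:
R_inner film = 1/(h_i·A) = 1/(24.2×16.3) = 0.002535 K/W
R_plasterboard = L/(kA) = 0.14/(0.22×16.3) = 0.03904 K/W
R_outer film = 1/(h_o·A) = 1/(21.7×16.3) = 0.002827 K/W
R_total = 0.0444 K/W;  Q = ΔT/R_total = 20/0.0444 = 450.4 W
T_interface = T_inner − Q·ΣR(inner→interface) = 18 − 450×0.04158

T ≈ -0.727 °C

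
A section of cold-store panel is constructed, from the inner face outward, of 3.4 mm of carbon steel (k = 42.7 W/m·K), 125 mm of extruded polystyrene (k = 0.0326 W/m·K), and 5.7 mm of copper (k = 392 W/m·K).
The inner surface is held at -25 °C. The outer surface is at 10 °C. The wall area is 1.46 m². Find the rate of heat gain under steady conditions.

Q ≈ 13.3 W

Series thermal resistances:
R_carbon steel = L/(kA) = 0.0034/(42.7×1.46) = 5.454×10^-5 K/W
R_extruded polystyrene = L/(kA) = 0.125/(0.0326×1.46) = 2.626 K/W
R_copper = L/(kA) = 0.0057/(392×1.46) = 9.959×10^-6 K/W
R_total = 2.626 K/W
Q = ΔT / R_total = 35 / 2.626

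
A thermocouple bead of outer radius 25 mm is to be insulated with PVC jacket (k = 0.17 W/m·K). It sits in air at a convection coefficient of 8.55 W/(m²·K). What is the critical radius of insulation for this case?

For a sphere r_cr = 2k/h = 2×0.17/8.55
r_cr = 39.8 mm; since the bare radius (25 mm) is below r_cr, adding a thin layer of insulation will *increase* heat loss.

r_cr ≈ 39.8 mm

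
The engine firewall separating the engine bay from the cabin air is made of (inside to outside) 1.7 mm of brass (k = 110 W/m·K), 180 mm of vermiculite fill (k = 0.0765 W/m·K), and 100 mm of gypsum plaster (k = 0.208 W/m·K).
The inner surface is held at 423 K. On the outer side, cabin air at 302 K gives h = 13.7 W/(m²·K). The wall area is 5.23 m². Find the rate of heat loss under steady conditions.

Q ≈ 218 W

Treating each layer as a thermal resistance in series:
R_brass = L/(kA) = 0.0017/(110×5.23) = 2.955×10^-6 K/W
R_vermiculite fill = L/(kA) = 0.18/(0.0765×5.23) = 0.4499 K/W
R_gypsum plaster = L/(kA) = 0.1/(0.208×5.23) = 0.09193 K/W
R_outer film = 1/(h_o·A) = 1/(13.7×5.23) = 0.01396 K/W
R_total = 0.5558 K/W
Q = ΔT / R_total = 121 / 0.5558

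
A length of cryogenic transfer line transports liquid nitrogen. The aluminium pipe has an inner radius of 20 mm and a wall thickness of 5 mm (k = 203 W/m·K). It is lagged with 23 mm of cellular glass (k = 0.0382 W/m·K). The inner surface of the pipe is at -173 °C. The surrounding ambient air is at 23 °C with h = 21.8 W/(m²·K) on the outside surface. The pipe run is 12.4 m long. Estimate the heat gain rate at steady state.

For a radial system each layer contributes R = ln(r_out/r_in)/(2πkL); films add R = 1/(hA).
R_aluminium pipe wall = ln(25/20)/(2π×203×12.4) = 1.411×10^-5 K/W
R_cellular glass = ln(48/25)/(2π×0.0382×12.4) = 0.2192 K/W
R_outer film = 1/(h_o·2πr_oL) = 1/(21.8×2π×0.048×12.4) = 0.01227 K/W
R_total = 0.2315 K/W
Q = ΔT/R_total = 196/0.2315

Q ≈ 847 W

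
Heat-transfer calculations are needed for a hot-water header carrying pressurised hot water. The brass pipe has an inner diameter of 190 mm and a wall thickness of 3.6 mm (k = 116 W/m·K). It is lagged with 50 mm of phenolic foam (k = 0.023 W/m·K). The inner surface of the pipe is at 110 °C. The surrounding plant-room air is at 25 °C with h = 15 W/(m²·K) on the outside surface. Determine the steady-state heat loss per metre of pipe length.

For a radial system each layer contributes R = ln(r_out/r_in)/(2πkL); films add R = 1/(hA).
R_brass pipe wall = ln(98.6/95)/(2π×116×1) = 5.103×10^-5 K/W
R_phenolic foam = ln(148.6/98.6)/(2π×0.023×1) = 2.838 K/W
R_outer film = 1/(h_o·2πr_oL) = 1/(15×2π×0.1486×1) = 0.0714 K/W
R_total = 2.91 K/W
Q = ΔT/R_total = 85/2.91

q′ ≈ 29.2 W/m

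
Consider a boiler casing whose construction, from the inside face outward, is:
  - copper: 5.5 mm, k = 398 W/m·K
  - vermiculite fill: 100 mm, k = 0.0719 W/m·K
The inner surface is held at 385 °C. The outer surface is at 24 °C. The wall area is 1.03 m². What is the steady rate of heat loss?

Thermal resistances in series:
R_copper = L/(kA) = 0.0055/(398×1.03) = 1.342×10^-5 K/W
R_vermiculite fill = L/(kA) = 0.1/(0.0719×1.03) = 1.35 K/W
R_total = 1.35 K/W
Q = ΔT / R_total = 361 / 1.35

Q ≈ 267 W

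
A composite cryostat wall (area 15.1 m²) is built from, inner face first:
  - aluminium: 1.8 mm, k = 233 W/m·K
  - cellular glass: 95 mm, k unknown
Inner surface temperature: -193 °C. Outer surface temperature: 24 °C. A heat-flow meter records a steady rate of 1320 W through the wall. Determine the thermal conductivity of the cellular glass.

k ≈ 0.0383 W/(m·K)

Treating each layer as a thermal resistance in series:
R_aluminium = L/(kA) = 0.0018/(233×15.1) = 5.116×10^-7 K/W
Sum of known resistances R_other = 5.116×10^-7 K/W
Total R = ΔT/Q = 217/1320 = 0.1644 K/W
R_cellular glass = R_total − R_other = 0.1644 K/W
k = L/(R·A) = 0.095/(0.1644×15.1)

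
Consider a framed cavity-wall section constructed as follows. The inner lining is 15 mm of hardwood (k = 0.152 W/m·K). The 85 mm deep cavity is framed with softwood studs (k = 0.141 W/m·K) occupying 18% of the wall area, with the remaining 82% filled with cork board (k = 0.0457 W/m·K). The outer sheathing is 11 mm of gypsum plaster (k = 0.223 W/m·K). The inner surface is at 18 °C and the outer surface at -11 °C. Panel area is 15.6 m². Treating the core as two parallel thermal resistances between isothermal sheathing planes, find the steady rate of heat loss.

Sheathing layers in series; stud and cavity paths in parallel between them.
R_inner = 0.015/(0.152×15.6) = 0.006326 K/W
R_stud  = 0.085/(0.141×0.18×15.6) = 0.2147 K/W
R_cav   = 0.085/(0.0457×0.82×15.6) = 0.1454 K/W
1/R_core = 1/R_stud + 1/R_cav → R_core = 0.08669 K/W
R_outer = 0.011/(0.223×15.6) = 0.003162 K/W
R_total = 0.09618 K/W
Q = ΔT/R_total = 29/0.09618

Q ≈ 302 W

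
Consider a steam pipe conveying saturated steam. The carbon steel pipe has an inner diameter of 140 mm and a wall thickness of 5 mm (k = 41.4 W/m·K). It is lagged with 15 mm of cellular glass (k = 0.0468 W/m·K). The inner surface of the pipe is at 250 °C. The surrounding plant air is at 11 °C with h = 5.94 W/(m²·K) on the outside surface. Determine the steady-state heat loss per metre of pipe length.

q′ ≈ 260 W/m

Treating each annulus and film as a series resistance:
R_carbon steel pipe wall = ln(75/70)/(2π×41.4×1) = 2.652×10^-4 K/W
R_cellular glass = ln(90/75)/(2π×0.0468×1) = 0.62 K/W
R_outer film = 1/(h_o·2πr_oL) = 1/(5.94×2π×0.09×1) = 0.2977 K/W
R_total = 0.918 K/W
Q = ΔT/R_total = 239/0.918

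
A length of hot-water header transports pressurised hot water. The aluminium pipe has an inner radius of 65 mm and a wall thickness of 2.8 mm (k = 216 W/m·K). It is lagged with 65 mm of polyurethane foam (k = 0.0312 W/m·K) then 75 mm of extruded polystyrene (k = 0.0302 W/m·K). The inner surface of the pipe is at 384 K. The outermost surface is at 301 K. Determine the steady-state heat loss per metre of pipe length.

Per-layer cylindrical resistances, series-summed:
R_aluminium pipe wall = ln(67.8/65)/(2π×216×1) = 3.108×10^-5 K/W
R_polyurethane foam = ln(132.8/67.8)/(2π×0.0312×1) = 3.429 K/W
R_extruded polystyrene = ln(207.8/132.8)/(2π×0.0302×1) = 2.36 K/W
R_total = 5.789 K/W
Q = ΔT/R_total = 83/5.789

q′ ≈ 14.3 W/m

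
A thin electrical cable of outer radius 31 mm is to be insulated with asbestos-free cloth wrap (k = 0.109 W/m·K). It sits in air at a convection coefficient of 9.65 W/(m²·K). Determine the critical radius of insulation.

r_cr ≈ 11.3 mm

For a cylinder r_cr = k/h = 0.109/9.65
r_cr = 11.3 mm; since the bare radius (31 mm) is above r_cr, any added insulation will reduce heat loss.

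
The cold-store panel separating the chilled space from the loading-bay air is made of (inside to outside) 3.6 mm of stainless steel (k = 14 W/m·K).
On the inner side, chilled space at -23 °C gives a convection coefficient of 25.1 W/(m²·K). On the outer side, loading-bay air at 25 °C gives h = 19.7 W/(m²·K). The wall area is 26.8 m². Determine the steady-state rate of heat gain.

Q ≈ 14200 W

Treating each layer as a thermal resistance in series:
R_inner film = 1/(h_i·A) = 1/(25.1×26.8) = 0.001487 K/W
R_stainless steel = L/(kA) = 0.0036/(14×26.8) = 9.595×10^-6 K/W
R_outer film = 1/(h_o·A) = 1/(19.7×26.8) = 0.001894 K/W
R_total = 0.00339 K/W
Q = ΔT / R_total = 48 / 0.00339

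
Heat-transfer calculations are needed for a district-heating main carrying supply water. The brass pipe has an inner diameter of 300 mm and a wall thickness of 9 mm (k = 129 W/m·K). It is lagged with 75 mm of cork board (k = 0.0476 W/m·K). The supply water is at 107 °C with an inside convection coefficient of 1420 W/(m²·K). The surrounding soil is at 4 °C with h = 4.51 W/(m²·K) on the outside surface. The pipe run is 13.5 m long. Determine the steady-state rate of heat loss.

Q ≈ 963 W

For a radial system each layer contributes R = ln(r_out/r_in)/(2πkL); films add R = 1/(hA).
R_inner film = 1/(h_i·2πr₁L) = 1/(1420×2π×0.15×13.5) = 5.535×10^-5 K/W
R_brass pipe wall = ln(159/150)/(2π×129×13.5) = 5.325×10^-6 K/W
R_cork board = ln(234/159)/(2π×0.0476×13.5) = 0.09571 K/W
R_outer film = 1/(h_o·2πr_oL) = 1/(4.51×2π×0.234×13.5) = 0.01117 K/W
R_total = 0.1069 K/W
Q = ΔT/R_total = 103/0.1069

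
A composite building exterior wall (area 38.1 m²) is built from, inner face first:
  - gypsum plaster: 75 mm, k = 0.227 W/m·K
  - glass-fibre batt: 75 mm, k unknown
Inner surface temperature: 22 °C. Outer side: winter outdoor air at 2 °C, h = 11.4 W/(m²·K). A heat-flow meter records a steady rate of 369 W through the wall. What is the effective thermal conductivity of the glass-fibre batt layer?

k ≈ 0.0455 W/(m·K)

Model the wall as resistances in series:
R_gypsum plaster = L/(kA) = 0.075/(0.227×38.1) = 0.008672 K/W
R_outer film = 1/(h_o·A) = 1/(11.4×38.1) = 0.002302 K/W
Sum of known resistances R_other = 0.01097 K/W
Total R = ΔT/Q = 20/369 = 0.0542 K/W
R_glass-fibre batt = R_total − R_other = 0.04323 K/W
k = L/(R·A) = 0.075/(0.04323×38.1)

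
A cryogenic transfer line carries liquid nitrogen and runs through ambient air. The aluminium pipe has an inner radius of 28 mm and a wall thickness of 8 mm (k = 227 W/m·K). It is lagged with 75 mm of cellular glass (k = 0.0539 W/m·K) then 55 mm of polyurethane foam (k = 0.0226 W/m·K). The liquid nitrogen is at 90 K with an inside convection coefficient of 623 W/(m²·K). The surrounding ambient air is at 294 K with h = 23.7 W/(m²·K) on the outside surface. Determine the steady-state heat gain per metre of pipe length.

Radial resistances (cylindrical: R_cond = ln(r_o/r_i)/(2πkL), R_conv = 1/(h·2πrL)):
R_inner film = 1/(h_i·2πr₁L) = 1/(623×2π×0.028×1) = 0.009124 K/W
R_aluminium pipe wall = ln(36/28)/(2π×227×1) = 1.762×10^-4 K/W
R_cellular glass = ln(111/36)/(2π×0.0539×1) = 3.325 K/W
R_polyurethane foam = ln(166/111)/(2π×0.0226×1) = 2.834 K/W
R_outer film = 1/(h_o·2πr_oL) = 1/(23.7×2π×0.166×1) = 0.04045 K/W
R_total = 6.209 K/W
Q = ΔT/R_total = 204/6.209

q′ ≈ 32.9 W/m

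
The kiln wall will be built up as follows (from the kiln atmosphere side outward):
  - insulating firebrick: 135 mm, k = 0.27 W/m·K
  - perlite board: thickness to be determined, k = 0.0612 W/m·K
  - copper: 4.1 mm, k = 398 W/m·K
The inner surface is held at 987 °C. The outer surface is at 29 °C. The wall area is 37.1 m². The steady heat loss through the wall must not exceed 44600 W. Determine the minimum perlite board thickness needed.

L ≈ 18.2 mm

Treating each layer as a thermal resistance in series:
R_insulating firebrick = L/(kA) = 0.135/(0.27×37.1) = 0.01348 K/W
R_copper = L/(kA) = 0.0041/(398×37.1) = 2.777×10^-7 K/W
Sum of the known resistances R_other = 0.01348 K/W
Required total resistance R_tot = ΔT/Q_allow = 958/44600 = 0.02148 K/W
R_perlite board = R_tot − R_other = 0.008002 K/W
L = R·k·A = 0.008002×0.0612×37.1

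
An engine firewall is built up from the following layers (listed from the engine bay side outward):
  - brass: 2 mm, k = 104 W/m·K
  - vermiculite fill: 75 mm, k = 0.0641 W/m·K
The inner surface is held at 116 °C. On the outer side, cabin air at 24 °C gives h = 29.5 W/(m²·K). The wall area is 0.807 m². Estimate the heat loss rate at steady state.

Q ≈ 61.7 W

Series thermal resistances:
R_brass = L/(kA) = 0.002/(104×0.807) = 2.383×10^-5 K/W
R_vermiculite fill = L/(kA) = 0.075/(0.0641×0.807) = 1.45 K/W
R_outer film = 1/(h_o·A) = 1/(29.5×0.807) = 0.04201 K/W
R_total = 1.492 K/W
Q = ΔT / R_total = 92 / 1.492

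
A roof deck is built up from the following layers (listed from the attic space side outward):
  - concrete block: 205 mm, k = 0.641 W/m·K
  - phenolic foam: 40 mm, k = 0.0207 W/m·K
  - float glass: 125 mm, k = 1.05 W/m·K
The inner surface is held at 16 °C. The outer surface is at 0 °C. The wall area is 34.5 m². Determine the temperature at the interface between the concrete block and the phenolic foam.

Model the wall as resistances in series:
R_concrete block = L/(kA) = 0.205/(0.641×34.5) = 0.00927 K/W
R_phenolic foam = L/(kA) = 0.04/(0.0207×34.5) = 0.05601 K/W
R_float glass = L/(kA) = 0.125/(1.05×34.5) = 0.003451 K/W
R_total = 0.06873 K/W;  Q = ΔT/R_total = 16/0.06873 = 232.8 W
T_interface = T_inner − Q·ΣR(inner→interface) = 16 − 233×0.00927

T ≈ 13.8 °C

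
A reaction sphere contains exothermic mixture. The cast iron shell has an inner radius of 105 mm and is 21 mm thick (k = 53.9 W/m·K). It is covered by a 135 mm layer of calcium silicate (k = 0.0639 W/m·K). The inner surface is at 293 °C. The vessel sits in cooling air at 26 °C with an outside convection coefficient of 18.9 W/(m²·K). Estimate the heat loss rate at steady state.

Q ≈ 51.6 W

Radial (spherical) resistances in series:
R_cast iron shell = (1/0.105 − 1/0.126)/(4π×53.9) = 0.002343 K/W
R_calcium silicate = (1/0.126 − 1/0.261)/(4π×0.0639) = 5.112 K/W
R_outer film = 1/(h·4πr_o²) = 1/(18.9×4π×0.261²) = 0.06181 K/W
R_total = 5.176 K/W
Q = ΔT/R_total = 267/5.176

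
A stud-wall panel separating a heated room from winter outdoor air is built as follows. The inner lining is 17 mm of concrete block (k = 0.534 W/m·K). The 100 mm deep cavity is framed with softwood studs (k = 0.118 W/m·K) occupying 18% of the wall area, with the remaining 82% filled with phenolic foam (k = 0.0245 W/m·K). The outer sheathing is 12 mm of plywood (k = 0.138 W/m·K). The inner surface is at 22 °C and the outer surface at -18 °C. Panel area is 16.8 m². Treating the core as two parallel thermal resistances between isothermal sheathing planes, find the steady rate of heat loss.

Sheathing layers in series; stud and cavity paths in parallel between them.
R_inner = 0.017/(0.534×16.8) = 0.001895 K/W
R_stud  = 0.1/(0.118×0.18×16.8) = 0.2802 K/W
R_cav   = 0.1/(0.0245×0.82×16.8) = 0.2963 K/W
1/R_core = 1/R_stud + 1/R_cav → R_core = 0.144 K/W
R_outer = 0.012/(0.138×16.8) = 0.005176 K/W
R_total = 0.1511 K/W
Q = ΔT/R_total = 40/0.1511

Q ≈ 265 W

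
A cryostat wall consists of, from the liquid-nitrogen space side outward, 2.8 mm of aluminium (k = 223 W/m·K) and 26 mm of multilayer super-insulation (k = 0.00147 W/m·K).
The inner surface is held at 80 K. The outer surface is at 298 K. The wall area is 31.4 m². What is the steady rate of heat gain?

Q ≈ 387 W

Series thermal resistances:
R_aluminium = L/(kA) = 0.0028/(223×31.4) = 3.999×10^-7 K/W
R_multilayer super-insulation = L/(kA) = 0.026/(0.00147×31.4) = 0.5633 K/W
R_total = 0.5633 K/W
Q = ΔT / R_total = 218 / 0.5633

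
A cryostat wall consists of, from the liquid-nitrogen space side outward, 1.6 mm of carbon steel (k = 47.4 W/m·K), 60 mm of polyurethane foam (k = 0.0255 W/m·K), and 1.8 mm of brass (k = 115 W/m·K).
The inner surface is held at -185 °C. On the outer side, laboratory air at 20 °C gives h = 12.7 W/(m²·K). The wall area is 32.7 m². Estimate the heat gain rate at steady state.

Q ≈ 2760 W

Model the wall as resistances in series:
R_carbon steel = L/(kA) = 0.0016/(47.4×32.7) = 1.032×10^-6 K/W
R_polyurethane foam = L/(kA) = 0.06/(0.0255×32.7) = 0.07196 K/W
R_brass = L/(kA) = 0.0018/(115×32.7) = 4.787×10^-7 K/W
R_outer film = 1/(h_o·A) = 1/(12.7×32.7) = 0.002408 K/W
R_total = 0.07436 K/W
Q = ΔT / R_total = 205 / 0.07436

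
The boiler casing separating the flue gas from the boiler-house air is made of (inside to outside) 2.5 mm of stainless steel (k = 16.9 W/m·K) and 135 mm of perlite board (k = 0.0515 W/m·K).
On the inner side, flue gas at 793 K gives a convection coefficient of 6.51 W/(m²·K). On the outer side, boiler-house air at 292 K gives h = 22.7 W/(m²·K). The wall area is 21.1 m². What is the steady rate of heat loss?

Q ≈ 3750 W

Using the resistance-network approach (series):
R_inner film = 1/(h_i·A) = 1/(6.51×21.1) = 0.00728 K/W
R_stainless steel = L/(kA) = 0.0025/(16.9×21.1) = 7.011×10^-6 K/W
R_perlite board = L/(kA) = 0.135/(0.0515×21.1) = 0.1242 K/W
R_outer film = 1/(h_o·A) = 1/(22.7×21.1) = 0.002088 K/W
R_total = 0.1336 K/W
Q = ΔT / R_total = 501 / 0.1336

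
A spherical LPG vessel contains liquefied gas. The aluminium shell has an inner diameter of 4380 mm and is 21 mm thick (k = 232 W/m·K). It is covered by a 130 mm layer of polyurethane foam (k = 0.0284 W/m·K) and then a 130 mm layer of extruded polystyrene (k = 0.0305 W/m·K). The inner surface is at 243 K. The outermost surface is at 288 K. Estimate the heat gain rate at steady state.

For a spherical shell R = (1/r₁ − 1/r₂)/(4πk); film R = 1/(h·4πr²). In series:
R_aluminium shell = (1/2.19 − 1/2.211)/(4π×232) = 1.488×10^-6 K/W
R_polyurethane foam = (1/2.211 − 1/2.341)/(4π×0.0284) = 0.07038 K/W
R_extruded polystyrene = (1/2.341 − 1/2.471)/(4π×0.0305) = 0.05864 K/W
R_total = 0.129 K/W
Q = ΔT/R_total = 45/0.129

Q ≈ 349 W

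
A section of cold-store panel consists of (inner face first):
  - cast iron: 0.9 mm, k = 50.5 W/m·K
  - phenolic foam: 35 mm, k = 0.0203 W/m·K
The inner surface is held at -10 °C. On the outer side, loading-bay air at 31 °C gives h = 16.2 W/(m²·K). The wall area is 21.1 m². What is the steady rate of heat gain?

Treating each layer as a thermal resistance in series:
R_cast iron = L/(kA) = 0.0009/(50.5×21.1) = 8.446×10^-7 K/W
R_phenolic foam = L/(kA) = 0.035/(0.0203×21.1) = 0.08171 K/W
R_outer film = 1/(h_o·A) = 1/(16.2×21.1) = 0.002926 K/W
R_total = 0.08464 K/W
Q = ΔT / R_total = 41 / 0.08464

Q ≈ 484 W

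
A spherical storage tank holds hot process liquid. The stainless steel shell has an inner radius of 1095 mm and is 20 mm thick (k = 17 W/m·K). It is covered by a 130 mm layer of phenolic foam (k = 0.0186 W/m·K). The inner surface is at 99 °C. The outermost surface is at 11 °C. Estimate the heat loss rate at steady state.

Q ≈ 220 W

For a spherical shell R = (1/r₁ − 1/r₂)/(4πk); film R = 1/(h·4πr²). In series:
R_stainless steel shell = (1/1.095 − 1/1.115)/(4π×17) = 7.668×10^-5 K/W
R_phenolic foam = (1/1.115 − 1/1.245)/(4π×0.0186) = 0.4007 K/W
R_total = 0.4007 K/W
Q = ΔT/R_total = 88/0.4007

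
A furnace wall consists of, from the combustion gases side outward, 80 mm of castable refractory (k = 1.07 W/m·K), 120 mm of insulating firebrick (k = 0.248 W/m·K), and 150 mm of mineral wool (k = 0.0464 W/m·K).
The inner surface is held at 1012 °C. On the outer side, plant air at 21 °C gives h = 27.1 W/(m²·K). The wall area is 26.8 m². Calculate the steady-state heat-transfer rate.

Q ≈ 6940 W

Thermal resistances in series:
R_castable refractory = L/(kA) = 0.08/(1.07×26.8) = 0.00279 K/W
R_insulating firebrick = L/(kA) = 0.12/(0.248×26.8) = 0.01805 K/W
R_mineral wool = L/(kA) = 0.15/(0.0464×26.8) = 0.1206 K/W
R_outer film = 1/(h_o·A) = 1/(27.1×26.8) = 0.001377 K/W
R_total = 0.1428 K/W
Q = ΔT / R_total = 991 / 0.1428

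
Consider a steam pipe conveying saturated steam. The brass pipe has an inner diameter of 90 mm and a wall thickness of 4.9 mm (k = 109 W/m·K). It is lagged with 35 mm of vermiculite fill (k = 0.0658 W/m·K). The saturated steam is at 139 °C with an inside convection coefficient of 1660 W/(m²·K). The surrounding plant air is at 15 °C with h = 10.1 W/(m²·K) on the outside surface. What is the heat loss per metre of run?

q′ ≈ 84.2 W/m

Per-layer cylindrical resistances, series-summed:
R_inner film = 1/(h_i·2πr₁L) = 1/(1660×2π×0.045×1) = 0.002131 K/W
R_brass pipe wall = ln(49.9/45)/(2π×109×1) = 1.509×10^-4 K/W
R_vermiculite fill = ln(84.9/49.9)/(2π×0.0658×1) = 1.285 K/W
R_outer film = 1/(h_o·2πr_oL) = 1/(10.1×2π×0.0849×1) = 0.1856 K/W
R_total = 1.473 K/W
Q = ΔT/R_total = 124/1.473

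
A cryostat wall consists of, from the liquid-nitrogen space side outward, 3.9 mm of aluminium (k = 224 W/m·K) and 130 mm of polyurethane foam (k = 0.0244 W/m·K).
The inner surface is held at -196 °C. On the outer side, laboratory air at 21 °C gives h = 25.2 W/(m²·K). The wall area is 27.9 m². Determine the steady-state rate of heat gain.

Q ≈ 1130 W

Using the resistance-network approach (series):
R_aluminium = L/(kA) = 0.0039/(224×27.9) = 6.24×10^-7 K/W
R_polyurethane foam = L/(kA) = 0.13/(0.0244×27.9) = 0.191 K/W
R_outer film = 1/(h_o·A) = 1/(25.2×27.9) = 0.001422 K/W
R_total = 0.1924 K/W
Q = ΔT / R_total = 217 / 0.1924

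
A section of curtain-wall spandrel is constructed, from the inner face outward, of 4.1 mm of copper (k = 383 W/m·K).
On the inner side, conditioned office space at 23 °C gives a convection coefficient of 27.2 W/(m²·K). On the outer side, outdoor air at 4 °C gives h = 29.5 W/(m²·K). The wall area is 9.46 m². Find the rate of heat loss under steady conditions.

Q ≈ 2540 W

Model the wall as resistances in series:
R_inner film = 1/(h_i·A) = 1/(27.2×9.46) = 0.003886 K/W
R_copper = L/(kA) = 0.0041/(383×9.46) = 1.132×10^-6 K/W
R_outer film = 1/(h_o·A) = 1/(29.5×9.46) = 0.003583 K/W
R_total = 0.007471 K/W
Q = ΔT / R_total = 19 / 0.007471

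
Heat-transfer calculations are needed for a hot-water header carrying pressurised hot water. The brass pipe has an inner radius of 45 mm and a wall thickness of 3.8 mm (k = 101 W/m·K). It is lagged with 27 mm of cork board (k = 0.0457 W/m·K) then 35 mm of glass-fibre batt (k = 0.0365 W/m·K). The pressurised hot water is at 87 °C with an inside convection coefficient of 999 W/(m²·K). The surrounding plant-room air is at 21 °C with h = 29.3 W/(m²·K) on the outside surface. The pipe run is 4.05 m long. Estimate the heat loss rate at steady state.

Q ≈ 82.5 W

For a radial system each layer contributes R = ln(r_out/r_in)/(2πkL); films add R = 1/(hA).
R_inner film = 1/(h_i·2πr₁L) = 1/(999×2π×0.045×4.05) = 8.742×10^-4 K/W
R_brass pipe wall = ln(48.8/45)/(2π×101×4.05) = 3.154×10^-5 K/W
R_cork board = ln(75.8/48.8)/(2π×0.0457×4.05) = 0.3787 K/W
R_glass-fibre batt = ln(110.8/75.8)/(2π×0.0365×4.05) = 0.4087 K/W
R_outer film = 1/(h_o·2πr_oL) = 1/(29.3×2π×0.1108×4.05) = 0.0121 K/W
R_total = 0.8004 K/W
Q = ΔT/R_total = 66/0.8004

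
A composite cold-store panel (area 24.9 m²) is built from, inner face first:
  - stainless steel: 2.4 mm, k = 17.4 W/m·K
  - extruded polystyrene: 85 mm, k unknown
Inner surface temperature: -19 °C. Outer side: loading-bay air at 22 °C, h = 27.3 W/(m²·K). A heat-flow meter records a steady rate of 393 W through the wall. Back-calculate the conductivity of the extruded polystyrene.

k ≈ 0.0332 W/(m·K)

Using the resistance-network approach (series):
R_stainless steel = L/(kA) = 0.0024/(17.4×24.9) = 5.539×10^-6 K/W
R_outer film = 1/(h_o·A) = 1/(27.3×24.9) = 0.001471 K/W
Sum of known resistances R_other = 0.001477 K/W
Total R = ΔT/Q = 41/393 = 0.1043 K/W
R_extruded polystyrene = R_total − R_other = 0.1028 K/W
k = L/(R·A) = 0.085/(0.1028×24.9)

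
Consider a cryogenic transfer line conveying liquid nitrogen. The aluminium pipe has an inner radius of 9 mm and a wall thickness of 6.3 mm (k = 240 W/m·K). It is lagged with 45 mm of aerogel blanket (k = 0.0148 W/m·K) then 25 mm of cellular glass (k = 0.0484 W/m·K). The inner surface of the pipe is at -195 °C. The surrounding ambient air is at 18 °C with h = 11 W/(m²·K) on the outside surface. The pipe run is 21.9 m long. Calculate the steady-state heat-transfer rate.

Q ≈ 290 W

Radial resistances (cylindrical: R_cond = ln(r_o/r_i)/(2πkL), R_conv = 1/(h·2πrL)):
R_aluminium pipe wall = ln(15.3/9)/(2π×240×21.9) = 1.607×10^-5 K/W
R_aerogel blanket = ln(60.3/15.3)/(2π×0.0148×21.9) = 0.6734 K/W
R_cellular glass = ln(85.3/60.3)/(2π×0.0484×21.9) = 0.05208 K/W
R_outer film = 1/(h_o·2πr_oL) = 1/(11×2π×0.0853×21.9) = 0.007745 K/W
R_total = 0.7333 K/W
Q = ΔT/R_total = 213/0.7333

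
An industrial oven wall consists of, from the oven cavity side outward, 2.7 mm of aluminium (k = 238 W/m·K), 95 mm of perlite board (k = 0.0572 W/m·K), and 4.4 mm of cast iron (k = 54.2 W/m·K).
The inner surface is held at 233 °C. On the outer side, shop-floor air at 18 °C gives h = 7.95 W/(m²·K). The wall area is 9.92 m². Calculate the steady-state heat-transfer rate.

Q ≈ 1190 W

Using the resistance-network approach (series):
R_aluminium = L/(kA) = 0.0027/(238×9.92) = 1.144×10^-6 K/W
R_perlite board = L/(kA) = 0.095/(0.0572×9.92) = 0.1674 K/W
R_cast iron = L/(kA) = 0.0044/(54.2×9.92) = 8.184×10^-6 K/W
R_outer film = 1/(h_o·A) = 1/(7.95×9.92) = 0.01268 K/W
R_total = 0.1801 K/W
Q = ΔT / R_total = 215 / 0.1801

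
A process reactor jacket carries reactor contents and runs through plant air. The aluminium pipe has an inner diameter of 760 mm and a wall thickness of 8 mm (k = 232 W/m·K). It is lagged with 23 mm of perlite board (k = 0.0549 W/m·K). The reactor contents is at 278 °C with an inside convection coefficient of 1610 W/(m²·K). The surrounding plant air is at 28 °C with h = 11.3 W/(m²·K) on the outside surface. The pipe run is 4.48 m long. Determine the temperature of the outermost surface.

Per-layer cylindrical resistances, series-summed:
R_inner film = 1/(h_i·2πr₁L) = 1/(1610×2π×0.38×4.48) = 5.807×10^-5 K/W
R_aluminium pipe wall = ln(388/380)/(2π×232×4.48) = 3.19×10^-6 K/W
R_perlite board = ln(411/388)/(2π×0.0549×4.48) = 0.03726 K/W
R_outer film = 1/(h_o·2πr_oL) = 1/(11.3×2π×0.411×4.48) = 0.007649 K/W
R_total = 0.04498 K/W
Q = ΔT/R_total = 250/0.04498
Q = 5560 W
T_interface = T_inner − Q·ΣR(inner→interface) = 278 − 5560×0.03733

T ≈ 70.5 °C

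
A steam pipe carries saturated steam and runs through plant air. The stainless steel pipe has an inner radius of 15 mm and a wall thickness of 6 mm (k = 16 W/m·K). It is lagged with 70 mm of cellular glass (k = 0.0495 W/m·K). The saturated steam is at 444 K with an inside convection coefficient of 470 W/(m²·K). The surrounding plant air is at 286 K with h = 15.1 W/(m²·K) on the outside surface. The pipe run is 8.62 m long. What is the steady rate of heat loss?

Q ≈ 280 W

Cylindrical conduction, so R = ln(r₂/r₁)/(2πkL) per layer, in series:
R_inner film = 1/(h_i·2πr₁L) = 1/(470×2π×0.015×8.62) = 0.002619 K/W
R_stainless steel pipe wall = ln(21/15)/(2π×16×8.62) = 3.883×10^-4 K/W
R_cellular glass = ln(91/21)/(2π×0.0495×8.62) = 0.5469 K/W
R_outer film = 1/(h_o·2πr_oL) = 1/(15.1×2π×0.091×8.62) = 0.01344 K/W
R_total = 0.5634 K/W
Q = ΔT/R_total = 158/0.5634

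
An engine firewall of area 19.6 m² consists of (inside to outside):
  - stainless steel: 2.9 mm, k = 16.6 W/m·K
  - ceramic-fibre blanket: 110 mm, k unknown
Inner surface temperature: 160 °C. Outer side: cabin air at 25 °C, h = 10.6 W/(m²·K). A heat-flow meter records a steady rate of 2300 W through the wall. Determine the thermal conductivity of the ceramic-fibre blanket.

k ≈ 0.104 W/(m·K)

Using the resistance-network approach (series):
R_stainless steel = L/(kA) = 0.0029/(16.6×19.6) = 8.913×10^-6 K/W
R_outer film = 1/(h_o·A) = 1/(10.6×19.6) = 0.004813 K/W
Sum of known resistances R_other = 0.004822 K/W
Total R = ΔT/Q = 135/2300 = 0.0587 K/W
R_ceramic-fibre blanket = R_total − R_other = 0.05387 K/W
k = L/(R·A) = 0.11/(0.05387×19.6)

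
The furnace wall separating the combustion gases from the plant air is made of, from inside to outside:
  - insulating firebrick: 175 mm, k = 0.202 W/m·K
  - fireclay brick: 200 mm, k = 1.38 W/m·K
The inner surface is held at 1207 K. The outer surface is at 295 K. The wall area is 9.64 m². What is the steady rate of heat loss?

Q ≈ 8690 W

Using the resistance-network approach (series):
R_insulating firebrick = L/(kA) = 0.175/(0.202×9.64) = 0.08987 K/W
R_fireclay brick = L/(kA) = 0.2/(1.38×9.64) = 0.01503 K/W
R_total = 0.1049 K/W
Q = ΔT / R_total = 912 / 0.1049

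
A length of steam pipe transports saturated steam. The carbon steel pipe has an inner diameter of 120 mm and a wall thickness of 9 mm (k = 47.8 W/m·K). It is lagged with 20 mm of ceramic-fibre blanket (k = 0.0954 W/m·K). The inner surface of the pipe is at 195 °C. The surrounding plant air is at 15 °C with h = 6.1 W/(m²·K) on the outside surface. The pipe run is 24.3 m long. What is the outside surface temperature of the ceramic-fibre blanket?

Per-layer cylindrical resistances, series-summed:
R_carbon steel pipe wall = ln(69/60)/(2π×47.8×24.3) = 1.915×10^-5 K/W
R_ceramic-fibre blanket = ln(89/69)/(2π×0.0954×24.3) = 0.01747 K/W
R_outer film = 1/(h_o·2πr_oL) = 1/(6.1×2π×0.089×24.3) = 0.01206 K/W
R_total = 0.02956 K/W
Q = ΔT/R_total = 180/0.02956
Q = 6090 W
T_interface = T_inner − Q·ΣR(inner→interface) = 195 − 6090×0.01749

T ≈ 88.5 °C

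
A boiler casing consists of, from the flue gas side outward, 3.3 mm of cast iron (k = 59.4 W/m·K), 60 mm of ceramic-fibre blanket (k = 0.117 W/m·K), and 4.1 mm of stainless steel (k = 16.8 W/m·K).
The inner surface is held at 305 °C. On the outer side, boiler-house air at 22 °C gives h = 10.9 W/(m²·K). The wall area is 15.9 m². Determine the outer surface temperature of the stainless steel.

Thermal resistances in series:
R_cast iron = L/(kA) = 0.0033/(59.4×15.9) = 3.494×10^-6 K/W
R_ceramic-fibre blanket = L/(kA) = 0.06/(0.117×15.9) = 0.03225 K/W
R_stainless steel = L/(kA) = 0.0041/(16.8×15.9) = 1.535×10^-5 K/W
R_outer film = 1/(h_o·A) = 1/(10.9×15.9) = 0.00577 K/W
R_total = 0.03804 K/W;  Q = ΔT/R_total = 283/0.03804 = 7439 W
T_interface = T_inner − Q·ΣR(inner→interface) = 305 − 7440×0.03227

T ≈ 64.9 °C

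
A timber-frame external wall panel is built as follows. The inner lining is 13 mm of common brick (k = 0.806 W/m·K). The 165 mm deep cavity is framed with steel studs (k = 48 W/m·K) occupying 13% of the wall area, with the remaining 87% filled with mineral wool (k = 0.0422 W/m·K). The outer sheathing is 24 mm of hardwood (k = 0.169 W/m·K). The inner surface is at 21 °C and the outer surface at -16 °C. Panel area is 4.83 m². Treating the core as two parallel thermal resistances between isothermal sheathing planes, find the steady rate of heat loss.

Sheathing layers in series; stud and cavity paths in parallel between them.
R_inner = 0.013/(0.806×4.83) = 0.003339 K/W
R_stud  = 0.165/(48×0.13×4.83) = 0.005475 K/W
R_cav   = 0.165/(0.0422×0.87×4.83) = 0.9305 K/W
1/R_core = 1/R_stud + 1/R_cav → R_core = 0.005443 K/W
R_outer = 0.024/(0.169×4.83) = 0.0294 K/W
R_total = 0.03818 K/W
Q = ΔT/R_total = 37/0.03818

Q ≈ 969 W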